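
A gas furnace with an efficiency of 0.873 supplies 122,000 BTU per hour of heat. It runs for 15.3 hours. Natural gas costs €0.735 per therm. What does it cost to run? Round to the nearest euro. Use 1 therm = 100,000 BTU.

€16

Heat delivered = 122,000 BTU/h × 15.3 h = 1,866,600 BTU
Gas input = 1,866,600 / 0.873 = 2,138,144 BTU
= 2,138,144 / 100,000 = 21.38 therm
Cost = 21.38 × €0.735/therm = €15.72 ≈ €16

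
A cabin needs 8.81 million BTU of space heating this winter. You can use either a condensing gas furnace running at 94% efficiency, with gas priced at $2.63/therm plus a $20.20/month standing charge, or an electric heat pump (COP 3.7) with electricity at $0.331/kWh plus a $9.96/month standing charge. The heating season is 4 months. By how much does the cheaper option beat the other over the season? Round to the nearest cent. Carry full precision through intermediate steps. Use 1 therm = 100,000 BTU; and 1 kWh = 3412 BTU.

Heat load = 8.81 × 10⁶ BTU = 8,810,000 BTU
Gas: input = 8,810,000 / 0.94 = 9,372,340 BTU = 93.72 therm → 93.72 × $2.63 = $246.49; + 4 × $20.20 standing = $327.29
Heat pump: 8,810,000 BTU / 3412 = 2,582 kWh heat; / 3.7 = 697.9 kWh in → × $0.331 = $230.99; + 4 × $9.96 standing = $270.83
Difference = |$327.29 − $270.83| = $56.46

$56.46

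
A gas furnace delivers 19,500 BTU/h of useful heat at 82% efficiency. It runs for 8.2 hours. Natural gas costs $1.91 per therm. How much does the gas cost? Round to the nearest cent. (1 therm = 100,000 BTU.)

Heat delivered = 19,500 BTU/h × 8.2 h = 159,900 BTU
Gas input = 159,900 / 0.82 = 195,000 BTU
= 195,000 / 100,000 = 1.95 therm
Cost = 1.95 × $1.91/therm = $3.72

$3.72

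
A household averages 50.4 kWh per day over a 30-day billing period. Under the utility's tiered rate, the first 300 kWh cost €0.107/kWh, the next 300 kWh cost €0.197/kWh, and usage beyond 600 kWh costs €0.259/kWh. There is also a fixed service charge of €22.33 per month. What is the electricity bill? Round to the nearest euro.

€350

Usage = 50.4 kWh/day × 30 days = 1512 kWh
First 300 kWh × €0.107 = €32.10
Next 300 kWh × €0.197 = €59.10
Remaining 912 kWh × €0.259 = €236.21
Energy charge = €327.41; + service €22.33 = €349.74 ≈ €350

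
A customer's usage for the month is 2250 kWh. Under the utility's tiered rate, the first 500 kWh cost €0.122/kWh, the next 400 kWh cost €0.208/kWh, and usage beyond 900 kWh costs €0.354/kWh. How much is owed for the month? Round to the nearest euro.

First 500 kWh × €0.122 = €61.00
Next 400 kWh × €0.208 = €83.20
Remaining 1350 kWh × €0.354 = €477.90
Total = €622.10 ≈ €622

€622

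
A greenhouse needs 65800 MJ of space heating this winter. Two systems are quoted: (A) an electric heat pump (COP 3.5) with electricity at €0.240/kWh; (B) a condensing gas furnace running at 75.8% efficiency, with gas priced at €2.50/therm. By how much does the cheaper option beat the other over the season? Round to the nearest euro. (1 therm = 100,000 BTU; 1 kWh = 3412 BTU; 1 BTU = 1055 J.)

Heat load = 65800 MJ = 65,800,000,000 J / 1055 = 62,369,668 BTU
Gas: input = 62,369,668 / 0.758 = 82,281,884 BTU = 822.8 therm → 822.8 × €2.50 = €2,057.05
Heat pump: 62,369,668 BTU / 3412 = 18,280 kWh heat; / 3.5 = 5,223 kWh in → × €0.240 = €1,253.45
Difference = |€2,057.05 − €1,253.45| = €803.60 ≈ €804

€804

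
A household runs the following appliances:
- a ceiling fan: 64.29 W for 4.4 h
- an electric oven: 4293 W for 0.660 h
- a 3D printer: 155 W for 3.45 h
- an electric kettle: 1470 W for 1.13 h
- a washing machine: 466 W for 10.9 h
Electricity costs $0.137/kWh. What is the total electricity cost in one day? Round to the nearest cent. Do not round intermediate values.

$1.42

ceiling fan: 64.29 W × 4.4 h = 283 Wh = 0.2829 kWh
electric oven: 4293 W × 0.660 h = 2,833 Wh = 2.833 kWh
3D printer: 155 W × 3.45 h = 535 Wh = 0.5347 kWh
electric kettle: 1470 W × 1.13 h = 1,661 Wh = 1.661 kWh
washing machine: 466 W × 10.9 h = 5,079 Wh = 5.079 kWh
Total energy = 0.2829 + 2.833 + 0.5347 + 1.661 + 5.079 = 10.39 kWh
Cost = 10.39 kWh × $0.137 = $1.42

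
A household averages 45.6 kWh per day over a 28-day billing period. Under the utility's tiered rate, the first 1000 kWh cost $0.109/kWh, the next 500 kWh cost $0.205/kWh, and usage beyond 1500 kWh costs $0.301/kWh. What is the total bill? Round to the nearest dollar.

$166

Usage = 45.6 kWh/day × 28 days = 1276.8 kWh
First 1000 kWh × $0.109 = $109.00
Next 276.8 kWh × $0.205 = $56.74
Remaining tier: 0 kWh (not reached)
Total = $165.74 ≈ $166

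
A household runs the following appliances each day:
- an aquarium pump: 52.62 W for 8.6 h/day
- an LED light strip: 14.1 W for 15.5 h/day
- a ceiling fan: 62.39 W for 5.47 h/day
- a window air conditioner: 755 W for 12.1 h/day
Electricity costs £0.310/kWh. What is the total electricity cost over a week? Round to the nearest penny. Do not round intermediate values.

£22.02

aquarium pump: 52.62 W × 8.6 h × 7 d = 3,168 Wh = 3.168 kWh
LED light strip: 14.1 W × 15.5 h × 7 d = 1,530 Wh = 1.53 kWh
ceiling fan: 62.39 W × 5.47 h × 7 d = 2,389 Wh = 2.389 kWh
window air conditioner: 755 W × 12.1 h × 7 d = 63,948 Wh = 63.95 kWh
Total energy = 3.168 + 1.53 + 2.389 + 63.95 = 71.03 kWh
Cost = 71.03 kWh × £0.310 = £22.02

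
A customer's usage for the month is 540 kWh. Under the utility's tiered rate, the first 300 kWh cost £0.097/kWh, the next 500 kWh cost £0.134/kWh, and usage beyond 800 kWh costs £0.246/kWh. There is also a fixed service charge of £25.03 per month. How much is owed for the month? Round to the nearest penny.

£86.29

First 300 kWh × £0.097 = £29.10
Next 240 kWh × £0.134 = £32.16
Remaining tier: 0 kWh (not reached)
Energy charge = £61.26; + service £25.03 = £86.29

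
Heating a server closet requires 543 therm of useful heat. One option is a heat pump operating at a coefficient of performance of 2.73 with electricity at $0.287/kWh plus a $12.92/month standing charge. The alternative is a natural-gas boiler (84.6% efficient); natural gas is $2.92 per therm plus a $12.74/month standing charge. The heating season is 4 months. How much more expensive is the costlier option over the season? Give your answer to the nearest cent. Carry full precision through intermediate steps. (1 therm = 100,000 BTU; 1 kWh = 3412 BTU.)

Heat load = 543 therm × 100,000 = 54,300,000 BTU
Gas: input = 54,300,000 / 0.846 = 64,184,397 BTU = 641.8 therm → 641.8 × $2.92 = $1,874.18; + 4 × $12.74 standing = $1,925.14
Heat pump: 54,300,000 BTU / 3412 = 15,910 kWh heat; / 2.73 = 5,829 kWh in → × $0.287 = $1,673.05; + 4 × $12.92 standing = $1,724.73
Difference = |$1,925.14 − $1,724.73| = $200.41

$200.41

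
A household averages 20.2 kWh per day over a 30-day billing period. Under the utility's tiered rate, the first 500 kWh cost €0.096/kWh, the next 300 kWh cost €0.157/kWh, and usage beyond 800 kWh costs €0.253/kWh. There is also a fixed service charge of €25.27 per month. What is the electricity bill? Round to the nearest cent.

€89.91

Usage = 20.2 kWh/day × 30 days = 606 kWh
First 500 kWh × €0.096 = €48.00
Next 106 kWh × €0.157 = €16.64
Remaining tier: 0 kWh (not reached)
Energy charge = €64.64; + service €25.27 = €89.91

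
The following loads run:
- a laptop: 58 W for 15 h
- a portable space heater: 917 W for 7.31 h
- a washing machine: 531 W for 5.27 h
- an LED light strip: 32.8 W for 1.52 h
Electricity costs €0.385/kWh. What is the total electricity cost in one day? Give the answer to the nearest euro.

€4

laptop: 58 W × 15 h = 870 Wh = 0.87 kWh
portable space heater: 917 W × 7.31 h = 6,703 Wh = 6.703 kWh
washing machine: 531 W × 5.27 h = 2,798 Wh = 2.798 kWh
LED light strip: 32.8 W × 1.52 h = 50 Wh = 0.04986 kWh
Total energy = 0.87 + 6.703 + 2.798 + 0.04986 = 10.42 kWh
Cost = 10.42 kWh × €0.385 = €4.01 ≈ €4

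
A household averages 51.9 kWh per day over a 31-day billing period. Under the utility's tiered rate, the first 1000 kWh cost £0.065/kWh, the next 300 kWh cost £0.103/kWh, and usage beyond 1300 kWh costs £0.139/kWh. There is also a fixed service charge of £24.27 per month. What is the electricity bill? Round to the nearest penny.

Usage = 51.9 kWh/day × 31 days = 1608.9 kWh
First 1000 kWh × £0.065 = £65.00
Next 300 kWh × £0.103 = £30.90
Remaining 308.9 kWh × £0.139 = £42.94
Energy charge = £138.84; + service £24.27 = £163.11

£163.11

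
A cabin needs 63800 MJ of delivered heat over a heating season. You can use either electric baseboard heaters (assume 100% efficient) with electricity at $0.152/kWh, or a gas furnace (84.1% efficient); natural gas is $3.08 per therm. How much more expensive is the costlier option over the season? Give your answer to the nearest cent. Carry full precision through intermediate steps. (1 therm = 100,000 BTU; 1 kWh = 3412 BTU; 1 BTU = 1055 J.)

Heat load = 63800 MJ = 63,800,000,000 J / 1055 = 60,473,934 BTU
Gas: input = 60,473,934 / 0.841 = 71,907,174 BTU = 719.1 therm → 719.1 × $3.08 = $2,214.74
Electric: 60,473,934 BTU / 3412 = 17,720 kWh → × $0.152 = $2,694.03
Difference = |$2,214.74 − $2,694.03| = $479.29

$479.29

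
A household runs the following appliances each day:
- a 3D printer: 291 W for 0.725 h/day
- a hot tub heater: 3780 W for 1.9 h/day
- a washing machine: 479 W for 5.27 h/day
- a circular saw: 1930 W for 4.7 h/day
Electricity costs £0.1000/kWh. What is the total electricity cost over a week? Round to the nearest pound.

3D printer: 291 W × 0.725 h × 7 d = 1,477 Wh = 1.477 kWh
hot tub heater: 3780 W × 1.9 h × 7 d = 50,274 Wh = 50.27 kWh
washing machine: 479 W × 5.27 h × 7 d = 17,670 Wh = 17.67 kWh
circular saw: 1930 W × 4.7 h × 7 d = 63,497 Wh = 63.5 kWh
Total energy = 1.477 + 50.27 + 17.67 + 63.5 = 132.9 kWh
Cost = 132.9 kWh × £0.1000 = £13.29 ≈ £13

£13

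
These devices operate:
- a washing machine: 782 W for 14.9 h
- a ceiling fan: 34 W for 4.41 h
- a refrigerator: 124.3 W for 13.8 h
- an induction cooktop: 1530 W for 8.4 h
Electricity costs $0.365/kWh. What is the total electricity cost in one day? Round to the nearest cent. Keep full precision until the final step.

$9.62

washing machine: 782 W × 14.9 h = 11,652 Wh = 11.65 kWh
ceiling fan: 34 W × 4.41 h = 150 Wh = 0.1499 kWh
refrigerator: 124.3 W × 13.8 h = 1,715 Wh = 1.715 kWh
induction cooktop: 1530 W × 8.4 h = 12,852 Wh = 12.85 kWh
Total energy = 11.65 + 0.1499 + 1.715 + 12.85 = 26.37 kWh
Cost = 26.37 kWh × $0.365 = $9.62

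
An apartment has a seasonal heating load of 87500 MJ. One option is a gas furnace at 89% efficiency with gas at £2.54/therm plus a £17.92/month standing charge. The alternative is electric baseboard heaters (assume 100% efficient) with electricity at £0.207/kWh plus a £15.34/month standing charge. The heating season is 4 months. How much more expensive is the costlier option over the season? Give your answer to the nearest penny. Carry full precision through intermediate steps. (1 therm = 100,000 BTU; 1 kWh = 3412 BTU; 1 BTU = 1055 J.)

£2654.40

Heat load = 87500 MJ = 87,500,000,000 J / 1055 = 82,938,389 BTU
Gas: input = 82,938,389 / 0.89 = 93,189,201 BTU = 931.9 therm → 931.9 × £2.54 = £2,367.01; + 4 × £17.92 standing = £2,438.69
Electric: 82,938,389 BTU / 3412 = 24,310 kWh → × £0.207 = £5,031.73; + 4 × £15.34 standing = £5,093.09
Difference = |£2,438.69 − £5,093.09| = £2,654.40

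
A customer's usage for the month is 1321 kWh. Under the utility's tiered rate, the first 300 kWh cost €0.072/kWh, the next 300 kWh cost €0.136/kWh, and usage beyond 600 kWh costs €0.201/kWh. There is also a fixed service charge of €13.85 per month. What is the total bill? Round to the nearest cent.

€221.17

First 300 kWh × €0.072 = €21.60
Next 300 kWh × €0.136 = €40.80
Remaining 721 kWh × €0.201 = €144.92
Energy charge = €207.32; + service €13.85 = €221.17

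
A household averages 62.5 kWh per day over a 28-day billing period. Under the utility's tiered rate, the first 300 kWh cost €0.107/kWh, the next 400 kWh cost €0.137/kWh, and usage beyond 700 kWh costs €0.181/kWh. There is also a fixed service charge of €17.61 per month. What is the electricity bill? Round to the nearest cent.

€294.56

Usage = 62.5 kWh/day × 28 days = 1750 kWh
First 300 kWh × €0.107 = €32.10
Next 400 kWh × €0.137 = €54.80
Remaining 1050 kWh × €0.181 = €190.05
Energy charge = €276.95; + service €17.61 = €294.56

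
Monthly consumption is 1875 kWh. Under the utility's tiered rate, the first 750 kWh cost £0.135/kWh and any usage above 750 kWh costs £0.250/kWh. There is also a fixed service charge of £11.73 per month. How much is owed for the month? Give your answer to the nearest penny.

First 750 kWh × £0.135 = £101.25
Remaining 1125 kWh × £0.250 = £281.25
Energy charge = £382.50; + service £11.73 = £394.23

£394.23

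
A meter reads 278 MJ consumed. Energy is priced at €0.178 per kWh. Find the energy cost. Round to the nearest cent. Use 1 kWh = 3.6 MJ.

278 MJ × (0.27778 kWh/MJ) = 77.22 kWh
Cost = 77.22 kWh × €0.178/kWh = €13.75

€13.75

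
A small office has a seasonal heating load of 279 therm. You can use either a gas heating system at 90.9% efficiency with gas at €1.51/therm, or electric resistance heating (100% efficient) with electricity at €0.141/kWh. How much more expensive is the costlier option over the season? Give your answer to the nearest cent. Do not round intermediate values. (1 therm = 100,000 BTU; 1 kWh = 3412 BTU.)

€689.49

Heat load = 279 therm × 100,000 = 27,900,000 BTU
Gas: input = 27,900,000 / 0.909 = 30,693,069 BTU = 306.9 therm → 306.9 × €1.51 = €463.47
Electric: 27,900,000 BTU / 3412 = 8,177 kWh → × €0.141 = €1,152.96
Difference = |€463.47 − €1,152.96| = €689.49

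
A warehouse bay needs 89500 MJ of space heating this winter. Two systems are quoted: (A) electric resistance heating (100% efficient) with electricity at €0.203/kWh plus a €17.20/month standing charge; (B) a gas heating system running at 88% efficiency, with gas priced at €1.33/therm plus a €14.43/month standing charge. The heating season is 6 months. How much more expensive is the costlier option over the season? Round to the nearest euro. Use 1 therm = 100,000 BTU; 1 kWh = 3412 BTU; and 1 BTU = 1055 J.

€3782

Heat load = 89500 MJ = 89,500,000,000 J / 1055 = 84,834,123 BTU
Gas: input = 84,834,123 / 0.880 = 96,402,413 BTU = 964 therm → 964 × €1.33 = €1,282.15; + 6 × €14.43 standing = €1,368.73
Electric: 84,834,123 BTU / 3412 = 24,860 kWh → × €0.203 = €5,047.28; + 6 × €17.20 standing = €5,150.48
Difference = |€1,368.73 − €5,150.48| = €3,781.75 ≈ €3782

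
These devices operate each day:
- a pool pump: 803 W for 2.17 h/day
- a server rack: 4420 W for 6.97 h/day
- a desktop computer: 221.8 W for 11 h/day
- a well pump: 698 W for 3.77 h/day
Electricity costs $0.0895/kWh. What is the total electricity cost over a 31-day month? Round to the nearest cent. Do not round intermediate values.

$104.38

pool pump: 803 W × 2.17 h × 31 d = 54,018 Wh = 54.02 kWh
server rack: 4420 W × 6.97 h × 31 d = 955,029 Wh = 955 kWh
desktop computer: 221.8 W × 11 h × 31 d = 75,634 Wh = 75.63 kWh
well pump: 698 W × 3.77 h × 31 d = 81,575 Wh = 81.58 kWh
Total energy = 54.02 + 955 + 75.63 + 81.58 = 1,166 kWh
Cost = 1,166 kWh × $0.0895 = $104.38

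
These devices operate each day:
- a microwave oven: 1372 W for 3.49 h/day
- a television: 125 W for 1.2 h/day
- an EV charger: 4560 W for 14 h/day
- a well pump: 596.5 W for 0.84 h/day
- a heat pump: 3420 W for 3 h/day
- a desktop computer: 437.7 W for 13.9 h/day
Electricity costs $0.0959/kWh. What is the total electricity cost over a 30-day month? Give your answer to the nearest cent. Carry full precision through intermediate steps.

microwave oven: 1372 W × 3.49 h × 30 d = 143,648 Wh = 143.6 kWh
television: 125 W × 1.2 h × 30 d = 4,500 Wh = 4.5 kWh
EV charger: 4560 W × 14 h × 30 d = 1,915,200 Wh = 1,915 kWh
well pump: 596.5 W × 0.84 h × 30 d = 15,032 Wh = 15.03 kWh
heat pump: 3420 W × 3 h × 30 d = 307,800 Wh = 307.8 kWh
desktop computer: 437.7 W × 13.9 h × 30 d = 182,521 Wh = 182.5 kWh
Total energy = 143.6 + 4.5 + 1,915 + 15.03 + 307.8 + 182.5 = 2,569 kWh
Cost = 2,569 kWh × $0.0959 = $246.34

$246.34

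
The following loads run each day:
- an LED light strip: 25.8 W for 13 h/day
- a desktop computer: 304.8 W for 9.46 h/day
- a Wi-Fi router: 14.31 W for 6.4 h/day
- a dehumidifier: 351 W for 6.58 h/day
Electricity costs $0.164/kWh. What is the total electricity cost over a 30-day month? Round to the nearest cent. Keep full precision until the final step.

LED light strip: 25.8 W × 13 h × 30 d = 10,062 Wh = 10.06 kWh
desktop computer: 304.8 W × 9.46 h × 30 d = 86,502 Wh = 86.5 kWh
Wi-Fi router: 14.31 W × 6.4 h × 30 d = 2,748 Wh = 2.748 kWh
dehumidifier: 351 W × 6.58 h × 30 d = 69,287 Wh = 69.29 kWh
Total energy = 10.06 + 86.5 + 2.748 + 69.29 = 168.6 kWh
Cost = 168.6 kWh × $0.164 = $27.65

$27.65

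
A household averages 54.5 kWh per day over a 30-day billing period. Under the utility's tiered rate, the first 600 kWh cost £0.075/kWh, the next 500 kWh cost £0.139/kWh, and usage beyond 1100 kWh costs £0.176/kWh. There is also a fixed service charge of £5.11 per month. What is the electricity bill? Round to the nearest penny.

£213.77

Usage = 54.5 kWh/day × 30 days = 1635 kWh
First 600 kWh × £0.075 = £45.00
Next 500 kWh × £0.139 = £69.50
Remaining 535 kWh × £0.176 = £94.16
Energy charge = £208.66; + service £5.11 = £213.77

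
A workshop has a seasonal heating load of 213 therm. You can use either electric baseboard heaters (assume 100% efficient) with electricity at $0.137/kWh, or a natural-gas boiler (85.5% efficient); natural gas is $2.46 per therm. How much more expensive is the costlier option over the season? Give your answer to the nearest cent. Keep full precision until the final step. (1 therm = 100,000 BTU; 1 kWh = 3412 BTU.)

Heat load = 213 therm × 100,000 = 21,300,000 BTU
Gas: input = 21,300,000 / 0.855 = 24,912,281 BTU = 249.1 therm → 249.1 × $2.46 = $612.84
Electric: 21,300,000 BTU / 3412 = 6,243 kWh → × $0.137 = $855.25
Difference = |$612.84 − $855.25| = $242.40

$242.40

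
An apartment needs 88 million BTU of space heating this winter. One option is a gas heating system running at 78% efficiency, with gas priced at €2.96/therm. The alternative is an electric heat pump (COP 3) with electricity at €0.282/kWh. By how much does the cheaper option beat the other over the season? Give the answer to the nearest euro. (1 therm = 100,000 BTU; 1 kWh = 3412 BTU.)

Heat load = 88 × 10⁶ BTU = 88,000,000 BTU
Gas: input = 88,000,000 / 0.78 = 112,820,513 BTU = 1,128 therm → 1,128 × €2.96 = €3,339.49
Heat pump: 88,000,000 BTU / 3412 = 25,790 kWh heat; / 3 = 8,597 kWh in → × €0.282 = €2,424.38
Difference = |€3,339.49 − €2,424.38| = €915.10 ≈ €915

€915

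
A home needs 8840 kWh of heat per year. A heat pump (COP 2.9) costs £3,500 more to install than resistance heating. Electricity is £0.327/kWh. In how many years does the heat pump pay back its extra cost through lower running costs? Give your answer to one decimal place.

Resistance: 8840 kWh × £0.327 = £2,890.68/yr
Heat pump: 8840 / 2.9 = 3048 kWh in → × £0.327 = £996.79/yr
Annual savings = £1,893.89
Payback = £3,500 / £1,893.89 = 1.85 years

1.8 years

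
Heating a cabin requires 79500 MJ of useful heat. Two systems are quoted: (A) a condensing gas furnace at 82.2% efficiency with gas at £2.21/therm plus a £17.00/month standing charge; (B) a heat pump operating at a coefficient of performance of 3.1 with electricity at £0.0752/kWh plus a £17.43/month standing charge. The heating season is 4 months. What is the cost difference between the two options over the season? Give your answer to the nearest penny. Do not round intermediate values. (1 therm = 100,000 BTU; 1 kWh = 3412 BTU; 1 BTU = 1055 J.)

Heat load = 79500 MJ = 79,500,000,000 J / 1055 = 75,355,450 BTU
Gas: input = 75,355,450 / 0.822 = 91,673,297 BTU = 916.7 therm → 916.7 × £2.21 = £2,025.98; + 4 × £17.00 standing = £2,093.98
Heat pump: 75,355,450 BTU / 3412 = 22,090 kWh heat; / 3.1 = 7,124 kWh in → × £0.0752 = £535.75; + 4 × £17.43 standing = £605.47
Difference = |£2,093.98 − £605.47| = £1,488.51

£1488.51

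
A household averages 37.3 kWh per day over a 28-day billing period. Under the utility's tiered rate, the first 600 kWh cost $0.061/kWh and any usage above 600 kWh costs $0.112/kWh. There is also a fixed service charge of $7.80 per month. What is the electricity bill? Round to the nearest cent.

$94.17

Usage = 37.3 kWh/day × 28 days = 1044.4 kWh
First 600 kWh × $0.061 = $36.60
Remaining 444.4 kWh × $0.112 = $49.77
Energy charge = $86.37; + service $7.80 = $94.17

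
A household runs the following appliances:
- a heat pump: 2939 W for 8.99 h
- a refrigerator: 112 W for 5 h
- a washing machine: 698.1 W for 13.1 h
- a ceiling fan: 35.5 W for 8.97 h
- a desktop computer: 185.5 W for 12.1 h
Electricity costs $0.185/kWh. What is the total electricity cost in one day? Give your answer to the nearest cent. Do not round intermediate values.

$7.16

heat pump: 2939 W × 8.99 h = 26,422 Wh = 26.42 kWh
refrigerator: 112 W × 5 h = 560 Wh = 0.56 kWh
washing machine: 698.1 W × 13.1 h = 9,145 Wh = 9.145 kWh
ceiling fan: 35.5 W × 8.97 h = 318 Wh = 0.3184 kWh
desktop computer: 185.5 W × 12.1 h = 2,245 Wh = 2.245 kWh
Total energy = 26.42 + 0.56 + 9.145 + 0.3184 + 2.245 = 38.69 kWh
Cost = 38.69 kWh × $0.185 = $7.16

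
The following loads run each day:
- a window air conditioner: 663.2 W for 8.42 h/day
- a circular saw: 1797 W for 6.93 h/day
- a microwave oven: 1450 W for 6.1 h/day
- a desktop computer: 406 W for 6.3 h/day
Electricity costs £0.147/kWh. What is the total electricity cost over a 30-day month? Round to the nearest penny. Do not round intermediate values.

£129.83

window air conditioner: 663.2 W × 8.42 h × 30 d = 167,524 Wh = 167.5 kWh
circular saw: 1797 W × 6.93 h × 30 d = 373,596 Wh = 373.6 kWh
microwave oven: 1450 W × 6.1 h × 30 d = 265,350 Wh = 265.4 kWh
desktop computer: 406 W × 6.3 h × 30 d = 76,734 Wh = 76.73 kWh
Total energy = 167.5 + 373.6 + 265.4 + 76.73 = 883.2 kWh
Cost = 883.2 kWh × £0.147 = £129.83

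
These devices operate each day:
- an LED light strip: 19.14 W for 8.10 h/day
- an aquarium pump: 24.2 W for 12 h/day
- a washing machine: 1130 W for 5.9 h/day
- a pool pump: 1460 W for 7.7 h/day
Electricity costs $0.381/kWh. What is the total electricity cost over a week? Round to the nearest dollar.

$49

LED light strip: 19.14 W × 8.10 h × 7 d = 1,085 Wh = 1.085 kWh
aquarium pump: 24.2 W × 12 h × 7 d = 2,033 Wh = 2.033 kWh
washing machine: 1130 W × 5.9 h × 7 d = 46,669 Wh = 46.67 kWh
pool pump: 1460 W × 7.7 h × 7 d = 78,694 Wh = 78.69 kWh
Total energy = 1.085 + 2.033 + 46.67 + 78.69 = 128.5 kWh
Cost = 128.5 kWh × $0.381 = $48.95 ≈ $49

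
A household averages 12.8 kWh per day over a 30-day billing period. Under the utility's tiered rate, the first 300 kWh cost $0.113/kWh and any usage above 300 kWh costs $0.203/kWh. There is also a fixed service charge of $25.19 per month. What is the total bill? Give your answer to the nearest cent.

Usage = 12.8 kWh/day × 30 days = 384 kWh
First 300 kWh × $0.113 = $33.90
Remaining 84 kWh × $0.203 = $17.05
Energy charge = $50.95; + service $25.19 = $76.14

$76.14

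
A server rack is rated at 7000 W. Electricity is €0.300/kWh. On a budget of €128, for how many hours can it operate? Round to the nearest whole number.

Energy budget = €128 / €0.300 per kWh = 426.7 kWh = 426,667 Wh
Runtime = 426,667 Wh / 7000 W = 60.95 h

61 h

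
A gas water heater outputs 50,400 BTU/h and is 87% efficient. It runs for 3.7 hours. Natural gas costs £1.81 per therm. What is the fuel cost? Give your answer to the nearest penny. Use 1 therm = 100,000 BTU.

Heat delivered = 50,400 BTU/h × 3.7 h = 186,480 BTU
Gas input = 186,480 / 0.87 = 214,345 BTU
= 214,345 / 100,000 = 2.143 therm
Cost = 2.143 × £1.81/therm = £3.88

£3.88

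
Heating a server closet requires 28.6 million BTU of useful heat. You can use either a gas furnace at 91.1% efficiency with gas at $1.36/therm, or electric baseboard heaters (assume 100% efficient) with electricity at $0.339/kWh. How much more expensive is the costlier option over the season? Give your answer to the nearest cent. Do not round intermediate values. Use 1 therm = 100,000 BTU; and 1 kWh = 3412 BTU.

Heat load = 28.6 × 10⁶ BTU = 28,600,000 BTU
Gas: input = 28,600,000 / 0.911 = 31,394,072 BTU = 313.9 therm → 313.9 × $1.36 = $426.96
Electric: 28,600,000 BTU / 3412 = 8,382 kWh → × $0.339 = $2,841.56
Difference = |$426.96 − $2,841.56| = $2,414.60

$2414.60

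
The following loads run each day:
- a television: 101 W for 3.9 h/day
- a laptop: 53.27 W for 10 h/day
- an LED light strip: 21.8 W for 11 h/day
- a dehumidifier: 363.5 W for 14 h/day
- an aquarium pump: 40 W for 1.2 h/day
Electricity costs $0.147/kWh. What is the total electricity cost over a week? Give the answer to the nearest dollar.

$6

television: 101 W × 3.9 h × 7 d = 2,757 Wh = 2.757 kWh
laptop: 53.27 W × 10 h × 7 d = 3,729 Wh = 3.729 kWh
LED light strip: 21.8 W × 11 h × 7 d = 1,679 Wh = 1.679 kWh
dehumidifier: 363.5 W × 14 h × 7 d = 35,623 Wh = 35.62 kWh
aquarium pump: 40 W × 1.2 h × 7 d = 336 Wh = 0.336 kWh
Total energy = 2.757 + 3.729 + 1.679 + 35.62 + 0.336 = 44.12 kWh
Cost = 44.12 kWh × $0.147 = $6.49 ≈ $6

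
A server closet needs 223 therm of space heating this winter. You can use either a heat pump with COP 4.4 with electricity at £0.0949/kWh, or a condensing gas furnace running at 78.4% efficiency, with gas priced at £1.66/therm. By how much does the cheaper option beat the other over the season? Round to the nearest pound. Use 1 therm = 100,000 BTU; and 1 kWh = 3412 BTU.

£331

Heat load = 223 therm × 100,000 = 22,300,000 BTU
Gas: input = 22,300,000 / 0.784 = 28,443,878 BTU = 284.4 therm → 284.4 × £1.66 = £472.17
Heat pump: 22,300,000 BTU / 3412 = 6,536 kWh heat; / 4.4 = 1,485 kWh in → × £0.0949 = £140.96
Difference = |£472.17 − £140.96| = £331.20 ≈ £331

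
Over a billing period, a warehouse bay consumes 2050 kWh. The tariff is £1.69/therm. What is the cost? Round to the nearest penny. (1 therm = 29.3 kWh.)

2050 kWh × (0.03413 therm/kWh) = 69.97 therm
Cost = 69.97 therm × £1.69/therm = £118.24

£118.24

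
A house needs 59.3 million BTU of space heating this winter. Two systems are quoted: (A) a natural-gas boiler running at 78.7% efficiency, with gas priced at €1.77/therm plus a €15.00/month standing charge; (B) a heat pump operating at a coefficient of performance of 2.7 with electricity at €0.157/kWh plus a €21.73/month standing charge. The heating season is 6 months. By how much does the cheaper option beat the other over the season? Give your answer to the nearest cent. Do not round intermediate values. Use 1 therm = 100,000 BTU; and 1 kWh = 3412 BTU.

Heat load = 59.3 × 10⁶ BTU = 59,300,000 BTU
Gas: input = 59,300,000 / 0.787 = 75,349,428 BTU = 753.5 therm → 753.5 × €1.77 = €1,333.68; + 6 × €15.00 standing = €1,423.68
Heat pump: 59,300,000 BTU / 3412 = 17,380 kWh heat; / 2.7 = 6,437 kWh in → × €0.157 = €1,010.61; + 6 × €21.73 standing = €1,140.99
Difference = |€1,423.68 − €1,140.99| = €282.70

€282.70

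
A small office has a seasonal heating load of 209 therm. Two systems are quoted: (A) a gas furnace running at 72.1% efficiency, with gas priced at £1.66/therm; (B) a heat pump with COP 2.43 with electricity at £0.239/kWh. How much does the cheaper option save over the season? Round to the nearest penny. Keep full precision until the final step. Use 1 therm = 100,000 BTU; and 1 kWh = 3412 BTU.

Heat load = 209 therm × 100,000 = 20,900,000 BTU
Gas: input = 20,900,000 / 0.721 = 28,987,517 BTU = 289.9 therm → 289.9 × £1.66 = £481.19
Heat pump: 20,900,000 BTU / 3412 = 6,125 kWh heat; / 2.43 = 2,521 kWh in → × £0.239 = £602.46
Difference = |£481.19 − £602.46| = £121.27

£121.27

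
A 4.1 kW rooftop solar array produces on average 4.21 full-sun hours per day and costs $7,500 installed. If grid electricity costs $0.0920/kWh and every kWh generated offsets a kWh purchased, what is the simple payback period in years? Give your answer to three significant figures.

12.9 years

Daily generation = 4.1 kW × 4.21 h = 17.26 kWh
Annual generation = 17.26 × 365 = 6300.3 kWh
Annual savings = 6300.3 × $0.0920 = $579.62
Payback = $7,500 / $579.62 = 12.9 years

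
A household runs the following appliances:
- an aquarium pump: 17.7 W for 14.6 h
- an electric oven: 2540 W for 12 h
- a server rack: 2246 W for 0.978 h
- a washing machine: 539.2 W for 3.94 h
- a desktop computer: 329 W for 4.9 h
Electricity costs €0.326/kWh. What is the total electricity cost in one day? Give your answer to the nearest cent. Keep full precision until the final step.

€11.95

aquarium pump: 17.7 W × 14.6 h = 258 Wh = 0.2584 kWh
electric oven: 2540 W × 12 h = 30,480 Wh = 30.48 kWh
server rack: 2246 W × 0.978 h = 2,197 Wh = 2.197 kWh
washing machine: 539.2 W × 3.94 h = 2,124 Wh = 2.124 kWh
desktop computer: 329 W × 4.9 h = 1,612 Wh = 1.612 kWh
Total energy = 0.2584 + 30.48 + 2.197 + 2.124 + 1.612 = 36.67 kWh
Cost = 36.67 kWh × €0.326 = €11.95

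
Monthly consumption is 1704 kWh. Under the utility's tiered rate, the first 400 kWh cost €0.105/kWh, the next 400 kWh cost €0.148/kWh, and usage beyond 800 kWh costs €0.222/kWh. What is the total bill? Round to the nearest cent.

First 400 kWh × €0.105 = €42.00
Next 400 kWh × €0.148 = €59.20
Remaining 904 kWh × €0.222 = €200.69
Total = €301.89

€301.89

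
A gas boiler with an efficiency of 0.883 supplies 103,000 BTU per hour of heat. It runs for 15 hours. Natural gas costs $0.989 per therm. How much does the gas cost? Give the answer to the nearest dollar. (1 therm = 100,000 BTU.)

$17

Heat delivered = 103,000 BTU/h × 15 h = 1,545,000 BTU
Gas input = 1,545,000 / 0.883 = 1,749,717 BTU
= 1,749,717 / 100,000 = 17.5 therm
Cost = 17.5 × $0.989/therm = $17.30 ≈ $17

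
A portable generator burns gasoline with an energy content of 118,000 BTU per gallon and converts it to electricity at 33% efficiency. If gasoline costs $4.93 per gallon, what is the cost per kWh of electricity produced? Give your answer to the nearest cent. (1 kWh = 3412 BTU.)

Electrical output per gallon = 118,000 BTU × 0.33 / 3412 BTU/kWh = 11.41 kWh
Cost per kWh = $4.93 / 11.41 kWh = $0.432

$0.43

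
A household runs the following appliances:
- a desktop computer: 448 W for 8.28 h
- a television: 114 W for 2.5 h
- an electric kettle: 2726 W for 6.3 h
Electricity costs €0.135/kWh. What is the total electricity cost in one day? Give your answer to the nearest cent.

€2.86

desktop computer: 448 W × 8.28 h = 3,709 Wh = 3.709 kWh
television: 114 W × 2.5 h = 285 Wh = 0.285 kWh
electric kettle: 2726 W × 6.3 h = 17,174 Wh = 17.17 kWh
Total energy = 3.709 + 0.285 + 17.17 = 21.17 kWh
Cost = 21.17 kWh × €0.135 = €2.86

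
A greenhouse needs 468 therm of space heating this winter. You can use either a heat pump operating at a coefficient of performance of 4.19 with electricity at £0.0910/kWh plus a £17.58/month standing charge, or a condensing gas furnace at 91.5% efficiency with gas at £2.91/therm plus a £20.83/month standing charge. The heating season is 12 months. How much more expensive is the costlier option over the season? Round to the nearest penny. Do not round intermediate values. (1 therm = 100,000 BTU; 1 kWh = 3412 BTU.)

£1229.50

Heat load = 468 therm × 100,000 = 46,800,000 BTU
Gas: input = 46,800,000 / 0.915 = 51,147,541 BTU = 511.5 therm → 511.5 × £2.91 = £1,488.39; + 12 × £20.83 standing = £1,738.35
Heat pump: 46,800,000 BTU / 3412 = 13,720 kWh heat; / 4.19 = 3,274 kWh in → × £0.0910 = £297.90; + 12 × £17.58 standing = £508.86
Difference = |£1,738.35 − £508.86| = £1,229.50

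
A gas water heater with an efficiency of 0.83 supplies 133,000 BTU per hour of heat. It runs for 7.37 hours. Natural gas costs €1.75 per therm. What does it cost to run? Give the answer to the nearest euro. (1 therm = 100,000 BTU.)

€21

Heat delivered = 133,000 BTU/h × 7.37 h = 980,210 BTU
Gas input = 980,210 / 0.83 = 1,180,976 BTU
= 1,180,976 / 100,000 = 11.81 therm
Cost = 11.81 × €1.75/therm = €20.67 ≈ €21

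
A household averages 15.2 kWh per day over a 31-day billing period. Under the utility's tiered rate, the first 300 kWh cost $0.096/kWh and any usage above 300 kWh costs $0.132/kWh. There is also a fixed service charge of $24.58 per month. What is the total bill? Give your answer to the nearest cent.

Usage = 15.2 kWh/day × 31 days = 471.2 kWh
First 300 kWh × $0.096 = $28.80
Remaining 171.2 kWh × $0.132 = $22.60
Energy charge = $51.40; + service $24.58 = $75.98

$75.98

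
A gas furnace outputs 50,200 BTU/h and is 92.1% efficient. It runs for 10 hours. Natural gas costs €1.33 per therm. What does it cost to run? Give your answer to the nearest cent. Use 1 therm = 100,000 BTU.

€7.25

Heat delivered = 50,200 BTU/h × 10 h = 502,000 BTU
Gas input = 502,000 / 0.921 = 545,060 BTU
= 545,060 / 100,000 = 5.451 therm
Cost = 5.451 × €1.33/therm = €7.25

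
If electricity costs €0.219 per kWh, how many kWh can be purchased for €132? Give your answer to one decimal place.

602.7 kWh

€132 / €0.219 per kWh = 602.7 kWh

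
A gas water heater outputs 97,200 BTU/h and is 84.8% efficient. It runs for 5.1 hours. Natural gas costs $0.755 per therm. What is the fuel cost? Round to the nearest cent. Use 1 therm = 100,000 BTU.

$4.41

Heat delivered = 97,200 BTU/h × 5.1 h = 495,720 BTU
Gas input = 495,720 / 0.848 = 584,575 BTU
= 584,575 / 100,000 = 5.846 therm
Cost = 5.846 × $0.755/therm = $4.41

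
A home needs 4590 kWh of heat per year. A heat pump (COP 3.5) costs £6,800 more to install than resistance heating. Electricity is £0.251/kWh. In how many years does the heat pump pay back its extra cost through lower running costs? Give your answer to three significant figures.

8.26 years

Resistance: 4590 kWh × £0.251 = £1,152.09/yr
Heat pump: 4590 / 3.5 = 1311 kWh in → × £0.251 = £329.17/yr
Annual savings = £822.92
Payback = £6,800 / £822.92 = 8.26 years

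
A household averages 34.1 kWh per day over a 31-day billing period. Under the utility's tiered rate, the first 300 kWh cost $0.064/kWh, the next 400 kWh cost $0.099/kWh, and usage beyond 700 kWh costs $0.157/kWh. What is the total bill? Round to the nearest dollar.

Usage = 34.1 kWh/day × 31 days = 1057.1 kWh
First 300 kWh × $0.064 = $19.20
Next 400 kWh × $0.099 = $39.60
Remaining 357.1 kWh × $0.157 = $56.06
Total = $114.86 ≈ $115

$115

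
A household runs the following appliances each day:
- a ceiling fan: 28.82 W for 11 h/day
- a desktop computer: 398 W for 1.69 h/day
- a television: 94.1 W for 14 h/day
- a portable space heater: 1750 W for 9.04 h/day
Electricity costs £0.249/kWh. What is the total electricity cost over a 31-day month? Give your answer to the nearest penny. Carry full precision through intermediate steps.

£139.92

ceiling fan: 28.82 W × 11 h × 31 d = 9,828 Wh = 9.828 kWh
desktop computer: 398 W × 1.69 h × 31 d = 20,851 Wh = 20.85 kWh
television: 94.1 W × 14 h × 31 d = 40,839 Wh = 40.84 kWh
portable space heater: 1750 W × 9.04 h × 31 d = 490,420 Wh = 490.4 kWh
Total energy = 9.828 + 20.85 + 40.84 + 490.4 = 561.9 kWh
Cost = 561.9 kWh × £0.249 = £139.92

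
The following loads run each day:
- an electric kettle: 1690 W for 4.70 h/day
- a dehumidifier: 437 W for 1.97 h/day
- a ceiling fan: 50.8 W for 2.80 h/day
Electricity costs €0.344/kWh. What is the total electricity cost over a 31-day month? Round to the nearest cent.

electric kettle: 1690 W × 4.70 h × 31 d = 246,233 Wh = 246.2 kWh
dehumidifier: 437 W × 1.97 h × 31 d = 26,688 Wh = 26.69 kWh
ceiling fan: 50.8 W × 2.80 h × 31 d = 4,409 Wh = 4.409 kWh
Total energy = 246.2 + 26.69 + 4.409 = 277.3 kWh
Cost = 277.3 kWh × €0.344 = €95.40

€95.40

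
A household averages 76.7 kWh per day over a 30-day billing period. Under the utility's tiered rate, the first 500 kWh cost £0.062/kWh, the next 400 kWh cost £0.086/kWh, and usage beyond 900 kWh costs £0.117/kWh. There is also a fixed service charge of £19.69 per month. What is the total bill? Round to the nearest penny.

£249.01

Usage = 76.7 kWh/day × 30 days = 2301 kWh
First 500 kWh × £0.062 = £31.00
Next 400 kWh × £0.086 = £34.40
Remaining 1401 kWh × £0.117 = £163.92
Energy charge = £229.32; + service £19.69 = £249.01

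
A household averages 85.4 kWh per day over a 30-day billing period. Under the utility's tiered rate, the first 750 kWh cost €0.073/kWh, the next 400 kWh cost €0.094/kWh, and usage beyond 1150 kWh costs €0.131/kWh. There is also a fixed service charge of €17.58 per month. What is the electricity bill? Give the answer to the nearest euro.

€295

Usage = 85.4 kWh/day × 30 days = 2562 kWh
First 750 kWh × €0.073 = €54.75
Next 400 kWh × €0.094 = €37.60
Remaining 1412 kWh × €0.131 = €184.97
Energy charge = €277.32; + service €17.58 = €294.90 ≈ €295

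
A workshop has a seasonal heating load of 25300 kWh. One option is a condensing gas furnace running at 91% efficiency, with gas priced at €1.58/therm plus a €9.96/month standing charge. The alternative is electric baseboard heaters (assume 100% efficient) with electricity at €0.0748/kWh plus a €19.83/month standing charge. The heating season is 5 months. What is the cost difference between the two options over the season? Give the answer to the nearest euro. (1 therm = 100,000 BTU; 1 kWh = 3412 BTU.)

€443

Heat load = 25300 kWh × 3412 = 86,323,600 BTU
Gas: input = 86,323,600 / 0.91 = 94,861,099 BTU = 948.6 therm → 948.6 × €1.58 = €1,498.81; + 5 × €9.96 standing = €1,548.61
Electric: 86,323,600 BTU / 3412 = 25,300 kWh → × €0.0748 = €1,892.44; + 5 × €19.83 standing = €1,991.59
Difference = |€1,548.61 − €1,991.59| = €442.98 ≈ €443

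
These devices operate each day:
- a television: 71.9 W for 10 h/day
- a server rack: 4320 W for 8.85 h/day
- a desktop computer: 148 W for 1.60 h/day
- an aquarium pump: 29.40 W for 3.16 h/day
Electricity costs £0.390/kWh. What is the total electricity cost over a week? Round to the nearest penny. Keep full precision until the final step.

£107.24

television: 71.9 W × 10 h × 7 d = 5,033 Wh = 5.033 kWh
server rack: 4320 W × 8.85 h × 7 d = 267,624 Wh = 267.6 kWh
desktop computer: 148 W × 1.60 h × 7 d = 1,658 Wh = 1.658 kWh
aquarium pump: 29.40 W × 3.16 h × 7 d = 650 Wh = 0.6503 kWh
Total energy = 5.033 + 267.6 + 1.658 + 0.6503 = 275 kWh
Cost = 275 kWh × £0.390 = £107.24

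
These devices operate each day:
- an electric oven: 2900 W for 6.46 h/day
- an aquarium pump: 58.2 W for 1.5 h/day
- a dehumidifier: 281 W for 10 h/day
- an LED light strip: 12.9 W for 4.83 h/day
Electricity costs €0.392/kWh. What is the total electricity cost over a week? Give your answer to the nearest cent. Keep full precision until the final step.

€59.53

electric oven: 2900 W × 6.46 h × 7 d = 131,138 Wh = 131.1 kWh
aquarium pump: 58.2 W × 1.5 h × 7 d = 611 Wh = 0.6111 kWh
dehumidifier: 281 W × 10 h × 7 d = 19,670 Wh = 19.67 kWh
LED light strip: 12.9 W × 4.83 h × 7 d = 436 Wh = 0.4361 kWh
Total energy = 131.1 + 0.6111 + 19.67 + 0.4361 = 151.9 kWh
Cost = 151.9 kWh × €0.392 = €59.53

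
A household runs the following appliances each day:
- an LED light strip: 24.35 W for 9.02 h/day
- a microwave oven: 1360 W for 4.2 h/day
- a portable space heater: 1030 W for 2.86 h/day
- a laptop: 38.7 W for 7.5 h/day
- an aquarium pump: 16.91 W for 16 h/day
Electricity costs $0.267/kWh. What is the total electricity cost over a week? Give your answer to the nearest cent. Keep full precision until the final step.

$17.64

LED light strip: 24.35 W × 9.02 h × 7 d = 1,537 Wh = 1.537 kWh
microwave oven: 1360 W × 4.2 h × 7 d = 39,984 Wh = 39.98 kWh
portable space heater: 1030 W × 2.86 h × 7 d = 20,621 Wh = 20.62 kWh
laptop: 38.7 W × 7.5 h × 7 d = 2,032 Wh = 2.032 kWh
aquarium pump: 16.91 W × 16 h × 7 d = 1,894 Wh = 1.894 kWh
Total energy = 1.537 + 39.98 + 20.62 + 2.032 + 1.894 = 66.07 kWh
Cost = 66.07 kWh × $0.267 = $17.64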